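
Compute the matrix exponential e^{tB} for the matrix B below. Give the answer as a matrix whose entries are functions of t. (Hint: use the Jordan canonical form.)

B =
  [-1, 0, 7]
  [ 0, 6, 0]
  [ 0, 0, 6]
e^{tB} =
  [exp(-t), 0, exp(6*t) - exp(-t)]
  [0, exp(6*t), 0]
  [0, 0, exp(6*t)]

Strategy: write B = P · J · P⁻¹ where J is a Jordan canonical form, so e^{tB} = P · e^{tJ} · P⁻¹, and e^{tJ} can be computed block-by-block.

B has Jordan form
J =
  [-1, 0, 0]
  [ 0, 6, 0]
  [ 0, 0, 6]
(up to reordering of blocks).

Per-block formulas:
  For a 1×1 block at λ = 6: exp(t · [6]) = [e^(6t)].
  For a 1×1 block at λ = -1: exp(t · [-1]) = [e^(-1t)].

After assembling e^{tJ} and conjugating by P, we get:

e^{tB} =
  [exp(-t), 0, exp(6*t) - exp(-t)]
  [0, exp(6*t), 0]
  [0, 0, exp(6*t)]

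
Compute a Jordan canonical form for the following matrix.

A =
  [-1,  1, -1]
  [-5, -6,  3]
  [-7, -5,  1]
J_3(-2)

The characteristic polynomial is
  det(x·I − A) = x^3 + 6*x^2 + 12*x + 8 = (x + 2)^3

Eigenvalues and multiplicities (the geometric multiplicity of λ is n − rank(A − λI), which equals the number of Jordan blocks for λ):
  λ = -2: algebraic multiplicity = 3, geometric multiplicity = 1

Determining the block sizes for each eigenvalue:
  λ = -2: one block (gm = 1), so the single block has size am = 3 → block sizes [3]

Assembling the blocks gives a Jordan form
J =
  [-2,  1,  0]
  [ 0, -2,  1]
  [ 0,  0, -2]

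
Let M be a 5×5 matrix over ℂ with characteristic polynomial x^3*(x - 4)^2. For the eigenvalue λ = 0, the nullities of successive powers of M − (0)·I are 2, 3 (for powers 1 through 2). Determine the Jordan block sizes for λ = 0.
Block sizes for λ = 0: [2, 1]

From the dimensions of kernels of powers, the number of Jordan blocks of size at least j is d_j − d_{j−1} where d_j = dim ker(N^j) (with d_0 = 0). Computing the differences gives [2, 1].
The number of blocks of size exactly k is (#blocks of size ≥ k) − (#blocks of size ≥ k + 1), so the partition is: 1 block(s) of size 1, 1 block(s) of size 2.
In nonincreasing order the block sizes are [2, 1].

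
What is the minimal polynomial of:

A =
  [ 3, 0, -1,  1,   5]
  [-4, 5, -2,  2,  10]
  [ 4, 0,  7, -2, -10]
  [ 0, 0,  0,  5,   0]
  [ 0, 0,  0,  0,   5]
x^2 - 10*x + 25

The characteristic polynomial is χ_A(x) = (x - 5)^5, so the eigenvalues are known. The minimal polynomial is
  m_A(x) = Π_λ (x − λ)^{k_λ}
where k_λ is the size of the *largest* Jordan block for λ (equivalently, the smallest k with (A − λI)^k v = 0 for every generalised eigenvector v of λ).

  λ = 5: largest Jordan block has size 2, contributing (x − 5)^2

So m_A(x) = (x - 5)^2 = x^2 - 10*x + 25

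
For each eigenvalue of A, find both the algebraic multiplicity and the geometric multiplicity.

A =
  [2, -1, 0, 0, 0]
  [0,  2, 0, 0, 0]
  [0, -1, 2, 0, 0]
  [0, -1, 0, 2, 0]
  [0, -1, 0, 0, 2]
λ = 2: alg = 5, geom = 4

Step 1 — factor the characteristic polynomial to read off the algebraic multiplicities:
  χ_A(x) = (x - 2)^5

Step 2 — compute geometric multiplicities via the rank-nullity identity g(λ) = n − rank(A − λI):
  rank(A − (2)·I) = 1, so dim ker(A − (2)·I) = n − 1 = 4

Summary:
  λ = 2: algebraic multiplicity = 5, geometric multiplicity = 4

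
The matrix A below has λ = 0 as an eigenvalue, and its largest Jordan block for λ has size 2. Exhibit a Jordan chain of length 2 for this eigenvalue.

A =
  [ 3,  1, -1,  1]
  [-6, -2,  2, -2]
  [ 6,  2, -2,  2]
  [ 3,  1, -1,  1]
A Jordan chain for λ = 0 of length 2:
v_1 = (3, -6, 6, 3)ᵀ
v_2 = (1, 0, 0, 0)ᵀ

Let N = A − (0)·I. We want v_2 with N^2 v_2 = 0 but N^1 v_2 ≠ 0; then v_{j-1} := N · v_j for j = 2, …, 2.

Pick v_2 = (1, 0, 0, 0)ᵀ.
Then v_1 = N · v_2 = (3, -6, 6, 3)ᵀ.

Sanity check: (A − (0)·I) v_1 = (0, 0, 0, 0)ᵀ = 0. ✓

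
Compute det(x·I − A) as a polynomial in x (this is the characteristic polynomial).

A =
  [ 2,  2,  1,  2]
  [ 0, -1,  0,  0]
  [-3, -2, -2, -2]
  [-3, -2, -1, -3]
x^4 + 4*x^3 + 6*x^2 + 4*x + 1

Expanding det(x·I − A) (e.g. by cofactor expansion or by noting that A is similar to its Jordan form J, which has the same characteristic polynomial as A) gives
  χ_A(x) = x^4 + 4*x^3 + 6*x^2 + 4*x + 1
which factors as (x + 1)^4. The eigenvalues (with algebraic multiplicities) are λ = -1 with multiplicity 4.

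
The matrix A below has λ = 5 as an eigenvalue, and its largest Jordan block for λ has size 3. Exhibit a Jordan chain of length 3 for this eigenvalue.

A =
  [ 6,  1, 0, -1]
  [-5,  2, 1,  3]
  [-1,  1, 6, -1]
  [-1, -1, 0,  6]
A Jordan chain for λ = 5 of length 3:
v_1 = (-3, 6, -6, 3)ᵀ
v_2 = (1, -5, -1, -1)ᵀ
v_3 = (1, 0, 0, 0)ᵀ

Let N = A − (5)·I. We want v_3 with N^3 v_3 = 0 but N^2 v_3 ≠ 0; then v_{j-1} := N · v_j for j = 3, …, 2.

Pick v_3 = (1, 0, 0, 0)ᵀ.
Then v_2 = N · v_3 = (1, -5, -1, -1)ᵀ.
Then v_1 = N · v_2 = (-3, 6, -6, 3)ᵀ.

Sanity check: (A − (5)·I) v_1 = (0, 0, 0, 0)ᵀ = 0. ✓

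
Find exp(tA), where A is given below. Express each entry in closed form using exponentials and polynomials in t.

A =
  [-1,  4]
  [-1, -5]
e^{tA} =
  [2*t*exp(-3*t) + exp(-3*t), 4*t*exp(-3*t)]
  [-t*exp(-3*t), -2*t*exp(-3*t) + exp(-3*t)]

Strategy: write A = P · J · P⁻¹ where J is a Jordan canonical form, so e^{tA} = P · e^{tJ} · P⁻¹, and e^{tJ} can be computed block-by-block.

A has Jordan form
J =
  [-3,  1]
  [ 0, -3]
(up to reordering of blocks).

Per-block formulas:
  For a 2×2 Jordan block J_2(-3): exp(t · J_2(-3)) = e^(-3t)·(I + t·N), where N is the 2×2 nilpotent shift.

After assembling e^{tJ} and conjugating by P, we get:

e^{tA} =
  [2*t*exp(-3*t) + exp(-3*t), 4*t*exp(-3*t)]
  [-t*exp(-3*t), -2*t*exp(-3*t) + exp(-3*t)]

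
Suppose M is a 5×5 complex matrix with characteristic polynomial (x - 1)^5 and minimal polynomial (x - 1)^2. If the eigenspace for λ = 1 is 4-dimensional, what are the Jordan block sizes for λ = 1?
Block sizes for λ = 1: [2, 1, 1, 1]

Step 1 — from the characteristic polynomial, algebraic multiplicity of λ = 1 is 5. From dim ker(M − (1)·I) = 4, there are exactly 4 Jordan blocks for λ = 1.
Step 2 — from the minimal polynomial, the factor (x − 1)^2 tells us the largest block for λ = 1 has size 2.
Step 3 — with total size 5, 4 blocks, and largest block 2, the block sizes (in nonincreasing order) are [2, 1, 1, 1].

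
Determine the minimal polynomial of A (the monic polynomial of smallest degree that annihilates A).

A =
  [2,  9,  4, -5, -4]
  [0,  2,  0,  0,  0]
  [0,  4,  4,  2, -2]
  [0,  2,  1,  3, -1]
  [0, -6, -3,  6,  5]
x^4 - 14*x^3 + 69*x^2 - 140*x + 100

The characteristic polynomial is χ_A(x) = (x - 5)^2*(x - 2)^3, so the eigenvalues are known. The minimal polynomial is
  m_A(x) = Π_λ (x − λ)^{k_λ}
where k_λ is the size of the *largest* Jordan block for λ (equivalently, the smallest k with (A − λI)^k v = 0 for every generalised eigenvector v of λ).

  λ = 2: largest Jordan block has size 2, contributing (x − 2)^2
  λ = 5: largest Jordan block has size 2, contributing (x − 5)^2

So m_A(x) = (x - 5)^2*(x - 2)^2 = x^4 - 14*x^3 + 69*x^2 - 140*x + 100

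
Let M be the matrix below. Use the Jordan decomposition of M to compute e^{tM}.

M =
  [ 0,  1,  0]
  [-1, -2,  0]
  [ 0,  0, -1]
e^{tM} =
  [t*exp(-t) + exp(-t), t*exp(-t), 0]
  [-t*exp(-t), -t*exp(-t) + exp(-t), 0]
  [0, 0, exp(-t)]

Strategy: write M = P · J · P⁻¹ where J is a Jordan canonical form, so e^{tM} = P · e^{tJ} · P⁻¹, and e^{tJ} can be computed block-by-block.

M has Jordan form
J =
  [-1,  1,  0]
  [ 0, -1,  0]
  [ 0,  0, -1]
(up to reordering of blocks).

Per-block formulas:
  For a 2×2 Jordan block J_2(-1): exp(t · J_2(-1)) = e^(-1t)·(I + t·N), where N is the 2×2 nilpotent shift.
  For a 1×1 block at λ = -1: exp(t · [-1]) = [e^(-1t)].

After assembling e^{tJ} and conjugating by P, we get:

e^{tM} =
  [t*exp(-t) + exp(-t), t*exp(-t), 0]
  [-t*exp(-t), -t*exp(-t) + exp(-t), 0]
  [0, 0, exp(-t)]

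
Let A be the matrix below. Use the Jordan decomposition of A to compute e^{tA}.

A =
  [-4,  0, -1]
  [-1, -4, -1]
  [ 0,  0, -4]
e^{tA} =
  [exp(-4*t), 0, -t*exp(-4*t)]
  [-t*exp(-4*t), exp(-4*t), t^2*exp(-4*t)/2 - t*exp(-4*t)]
  [0, 0, exp(-4*t)]

Strategy: write A = P · J · P⁻¹ where J is a Jordan canonical form, so e^{tA} = P · e^{tJ} · P⁻¹, and e^{tJ} can be computed block-by-block.

A has Jordan form
J =
  [-4,  1,  0]
  [ 0, -4,  1]
  [ 0,  0, -4]
(up to reordering of blocks).

Per-block formulas:
  For a 3×3 Jordan block J_3(-4): exp(t · J_3(-4)) = e^(-4t)·(I + t·N + (t^2/2)·N^2), where N is the 3×3 nilpotent shift.

After assembling e^{tJ} and conjugating by P, we get:

e^{tA} =
  [exp(-4*t), 0, -t*exp(-4*t)]
  [-t*exp(-4*t), exp(-4*t), t^2*exp(-4*t)/2 - t*exp(-4*t)]
  [0, 0, exp(-4*t)]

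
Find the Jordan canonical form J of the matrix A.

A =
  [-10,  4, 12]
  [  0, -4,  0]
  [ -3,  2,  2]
J_2(-4) ⊕ J_1(-4)

The characteristic polynomial is
  det(x·I − A) = x^3 + 12*x^2 + 48*x + 64 = (x + 4)^3

Eigenvalues and multiplicities (the geometric multiplicity of λ is n − rank(A − λI), which equals the number of Jordan blocks for λ):
  λ = -4: algebraic multiplicity = 3, geometric multiplicity = 2

Determining the block sizes for each eigenvalue:
  λ = -4: 2 blocks summing to 3 forces exactly one block of size 2 and the rest size 1 → block sizes [2, 1]

Assembling the blocks gives a Jordan form
J =
  [-4,  1,  0]
  [ 0, -4,  0]
  [ 0,  0, -4]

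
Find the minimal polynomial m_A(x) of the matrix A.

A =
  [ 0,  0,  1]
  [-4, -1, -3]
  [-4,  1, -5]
x^3 + 6*x^2 + 12*x + 8

The characteristic polynomial is χ_A(x) = (x + 2)^3, so the eigenvalues are known. The minimal polynomial is
  m_A(x) = Π_λ (x − λ)^{k_λ}
where k_λ is the size of the *largest* Jordan block for λ (equivalently, the smallest k with (A − λI)^k v = 0 for every generalised eigenvector v of λ).

  λ = -2: largest Jordan block has size 3, contributing (x + 2)^3

So m_A(x) = (x + 2)^3 = x^3 + 6*x^2 + 12*x + 8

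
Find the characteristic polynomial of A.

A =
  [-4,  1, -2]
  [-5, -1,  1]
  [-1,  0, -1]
x^3 + 6*x^2 + 12*x + 8

Expanding det(x·I − A) (e.g. by cofactor expansion or by noting that A is similar to its Jordan form J, which has the same characteristic polynomial as A) gives
  χ_A(x) = x^3 + 6*x^2 + 12*x + 8
which factors as (x + 2)^3. The eigenvalues (with algebraic multiplicities) are λ = -2 with multiplicity 3.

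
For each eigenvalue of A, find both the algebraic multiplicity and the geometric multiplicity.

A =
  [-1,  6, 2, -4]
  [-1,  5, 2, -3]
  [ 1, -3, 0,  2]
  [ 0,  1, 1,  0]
λ = 1: alg = 4, geom = 2

Step 1 — factor the characteristic polynomial to read off the algebraic multiplicities:
  χ_A(x) = (x - 1)^4

Step 2 — compute geometric multiplicities via the rank-nullity identity g(λ) = n − rank(A − λI):
  rank(A − (1)·I) = 2, so dim ker(A − (1)·I) = n − 2 = 2

Summary:
  λ = 1: algebraic multiplicity = 4, geometric multiplicity = 2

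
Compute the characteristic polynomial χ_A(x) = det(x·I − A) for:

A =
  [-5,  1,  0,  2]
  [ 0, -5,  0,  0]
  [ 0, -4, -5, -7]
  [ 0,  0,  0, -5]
x^4 + 20*x^3 + 150*x^2 + 500*x + 625

Expanding det(x·I − A) (e.g. by cofactor expansion or by noting that A is similar to its Jordan form J, which has the same characteristic polynomial as A) gives
  χ_A(x) = x^4 + 20*x^3 + 150*x^2 + 500*x + 625
which factors as (x + 5)^4. The eigenvalues (with algebraic multiplicities) are λ = -5 with multiplicity 4.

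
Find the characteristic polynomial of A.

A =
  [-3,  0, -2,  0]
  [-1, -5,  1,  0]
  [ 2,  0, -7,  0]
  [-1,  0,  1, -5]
x^4 + 20*x^3 + 150*x^2 + 500*x + 625

Expanding det(x·I − A) (e.g. by cofactor expansion or by noting that A is similar to its Jordan form J, which has the same characteristic polynomial as A) gives
  χ_A(x) = x^4 + 20*x^3 + 150*x^2 + 500*x + 625
which factors as (x + 5)^4. The eigenvalues (with algebraic multiplicities) are λ = -5 with multiplicity 4.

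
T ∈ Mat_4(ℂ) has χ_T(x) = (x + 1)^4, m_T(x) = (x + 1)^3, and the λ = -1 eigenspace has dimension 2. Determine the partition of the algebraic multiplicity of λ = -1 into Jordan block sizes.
Block sizes for λ = -1: [3, 1]

Step 1 — from the characteristic polynomial, algebraic multiplicity of λ = -1 is 4. From dim ker(T − (-1)·I) = 2, there are exactly 2 Jordan blocks for λ = -1.
Step 2 — from the minimal polynomial, the factor (x + 1)^3 tells us the largest block for λ = -1 has size 3.
Step 3 — with total size 4, 2 blocks, and largest block 3, the block sizes (in nonincreasing order) are [3, 1].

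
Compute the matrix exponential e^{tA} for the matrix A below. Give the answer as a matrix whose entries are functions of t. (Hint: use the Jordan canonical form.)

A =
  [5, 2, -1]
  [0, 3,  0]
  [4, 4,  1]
e^{tA} =
  [2*t*exp(3*t) + exp(3*t), 2*t*exp(3*t), -t*exp(3*t)]
  [0, exp(3*t), 0]
  [4*t*exp(3*t), 4*t*exp(3*t), -2*t*exp(3*t) + exp(3*t)]

Strategy: write A = P · J · P⁻¹ where J is a Jordan canonical form, so e^{tA} = P · e^{tJ} · P⁻¹, and e^{tJ} can be computed block-by-block.

A has Jordan form
J =
  [3, 1, 0]
  [0, 3, 0]
  [0, 0, 3]
(up to reordering of blocks).

Per-block formulas:
  For a 2×2 Jordan block J_2(3): exp(t · J_2(3)) = e^(3t)·(I + t·N), where N is the 2×2 nilpotent shift.
  For a 1×1 block at λ = 3: exp(t · [3]) = [e^(3t)].

After assembling e^{tJ} and conjugating by P, we get:

e^{tA} =
  [2*t*exp(3*t) + exp(3*t), 2*t*exp(3*t), -t*exp(3*t)]
  [0, exp(3*t), 0]
  [4*t*exp(3*t), 4*t*exp(3*t), -2*t*exp(3*t) + exp(3*t)]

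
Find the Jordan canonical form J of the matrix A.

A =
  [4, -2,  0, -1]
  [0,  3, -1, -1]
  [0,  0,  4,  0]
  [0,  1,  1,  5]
J_3(4) ⊕ J_1(4)

The characteristic polynomial is
  det(x·I − A) = x^4 - 16*x^3 + 96*x^2 - 256*x + 256 = (x - 4)^4

Eigenvalues and multiplicities (the geometric multiplicity of λ is n − rank(A − λI), which equals the number of Jordan blocks for λ):
  λ = 4: algebraic multiplicity = 4, geometric multiplicity = 2

Determining the block sizes for each eigenvalue:
  λ = 4: with am = 4 and gm = 2, the partition is not yet determined (e.g. several partitions of 4 into 2 parts exist). Let N = A − (4)·I. Computing rank(N^1) = 2, rank(N^2) = 1, rank(N^3) = 0; the number of blocks of size ≥ j is rank(N^{j−1}) − rank(N^j), giving [2, 1, 1]. So we have 1 block(s) of size 3, 1 block(s) of size 1 → block sizes [3, 1]

Assembling the blocks gives a Jordan form
J =
  [4, 1, 0, 0]
  [0, 4, 1, 0]
  [0, 0, 4, 0]
  [0, 0, 0, 4]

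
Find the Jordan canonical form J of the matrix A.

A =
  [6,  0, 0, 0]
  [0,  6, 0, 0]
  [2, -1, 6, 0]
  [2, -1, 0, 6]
J_2(6) ⊕ J_1(6) ⊕ J_1(6)

The characteristic polynomial is
  det(x·I − A) = x^4 - 24*x^3 + 216*x^2 - 864*x + 1296 = (x - 6)^4

Eigenvalues and multiplicities (the geometric multiplicity of λ is n − rank(A − λI), which equals the number of Jordan blocks for λ):
  λ = 6: algebraic multiplicity = 4, geometric multiplicity = 3

Determining the block sizes for each eigenvalue:
  λ = 6: 3 blocks summing to 4 forces exactly one block of size 2 and the rest size 1 → block sizes [2, 1, 1]

Assembling the blocks gives a Jordan form
J =
  [6, 1, 0, 0]
  [0, 6, 0, 0]
  [0, 0, 6, 0]
  [0, 0, 0, 6]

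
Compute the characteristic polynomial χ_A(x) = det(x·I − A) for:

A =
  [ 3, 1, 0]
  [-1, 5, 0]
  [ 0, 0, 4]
x^3 - 12*x^2 + 48*x - 64

Expanding det(x·I − A) (e.g. by cofactor expansion or by noting that A is similar to its Jordan form J, which has the same characteristic polynomial as A) gives
  χ_A(x) = x^3 - 12*x^2 + 48*x - 64
which factors as (x - 4)^3. The eigenvalues (with algebraic multiplicities) are λ = 4 with multiplicity 3.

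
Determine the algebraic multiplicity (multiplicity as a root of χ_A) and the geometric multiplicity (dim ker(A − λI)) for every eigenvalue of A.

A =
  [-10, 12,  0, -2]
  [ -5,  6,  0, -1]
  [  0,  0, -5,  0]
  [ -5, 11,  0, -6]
λ = -5: alg = 3, geom = 2; λ = 0: alg = 1, geom = 1

Step 1 — factor the characteristic polynomial to read off the algebraic multiplicities:
  χ_A(x) = x*(x + 5)^3

Step 2 — compute geometric multiplicities via the rank-nullity identity g(λ) = n − rank(A − λI):
  rank(A − (-5)·I) = 2, so dim ker(A − (-5)·I) = n − 2 = 2
  rank(A − (0)·I) = 3, so dim ker(A − (0)·I) = n − 3 = 1

Summary:
  λ = -5: algebraic multiplicity = 3, geometric multiplicity = 2
  λ = 0: algebraic multiplicity = 1, geometric multiplicity = 1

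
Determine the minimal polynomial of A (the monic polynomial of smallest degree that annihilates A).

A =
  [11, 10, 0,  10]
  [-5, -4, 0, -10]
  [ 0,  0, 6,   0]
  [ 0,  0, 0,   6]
x^2 - 7*x + 6

The characteristic polynomial is χ_A(x) = (x - 6)^3*(x - 1), so the eigenvalues are known. The minimal polynomial is
  m_A(x) = Π_λ (x − λ)^{k_λ}
where k_λ is the size of the *largest* Jordan block for λ (equivalently, the smallest k with (A − λI)^k v = 0 for every generalised eigenvector v of λ).

  λ = 1: largest Jordan block has size 1, contributing (x − 1)
  λ = 6: largest Jordan block has size 1, contributing (x − 6)

So m_A(x) = (x - 6)*(x - 1) = x^2 - 7*x + 6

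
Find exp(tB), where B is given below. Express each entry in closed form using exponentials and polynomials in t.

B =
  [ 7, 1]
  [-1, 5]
e^{tB} =
  [t*exp(6*t) + exp(6*t), t*exp(6*t)]
  [-t*exp(6*t), -t*exp(6*t) + exp(6*t)]

Strategy: write B = P · J · P⁻¹ where J is a Jordan canonical form, so e^{tB} = P · e^{tJ} · P⁻¹, and e^{tJ} can be computed block-by-block.

B has Jordan form
J =
  [6, 1]
  [0, 6]
(up to reordering of blocks).

Per-block formulas:
  For a 2×2 Jordan block J_2(6): exp(t · J_2(6)) = e^(6t)·(I + t·N), where N is the 2×2 nilpotent shift.

After assembling e^{tJ} and conjugating by P, we get:

e^{tB} =
  [t*exp(6*t) + exp(6*t), t*exp(6*t)]
  [-t*exp(6*t), -t*exp(6*t) + exp(6*t)]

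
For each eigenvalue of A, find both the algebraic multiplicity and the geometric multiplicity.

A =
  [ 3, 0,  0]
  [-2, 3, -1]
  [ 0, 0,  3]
λ = 3: alg = 3, geom = 2

Step 1 — factor the characteristic polynomial to read off the algebraic multiplicities:
  χ_A(x) = (x - 3)^3

Step 2 — compute geometric multiplicities via the rank-nullity identity g(λ) = n − rank(A − λI):
  rank(A − (3)·I) = 1, so dim ker(A − (3)·I) = n − 1 = 2

Summary:
  λ = 3: algebraic multiplicity = 3, geometric multiplicity = 2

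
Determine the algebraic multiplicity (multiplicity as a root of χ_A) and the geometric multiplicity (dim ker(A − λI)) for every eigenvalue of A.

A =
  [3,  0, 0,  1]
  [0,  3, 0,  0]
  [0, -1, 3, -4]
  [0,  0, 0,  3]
λ = 3: alg = 4, geom = 2

Step 1 — factor the characteristic polynomial to read off the algebraic multiplicities:
  χ_A(x) = (x - 3)^4

Step 2 — compute geometric multiplicities via the rank-nullity identity g(λ) = n − rank(A − λI):
  rank(A − (3)·I) = 2, so dim ker(A − (3)·I) = n − 2 = 2

Summary:
  λ = 3: algebraic multiplicity = 4, geometric multiplicity = 2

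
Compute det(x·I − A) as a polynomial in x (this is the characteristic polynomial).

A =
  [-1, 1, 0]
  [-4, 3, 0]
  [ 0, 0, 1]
x^3 - 3*x^2 + 3*x - 1

Expanding det(x·I − A) (e.g. by cofactor expansion or by noting that A is similar to its Jordan form J, which has the same characteristic polynomial as A) gives
  χ_A(x) = x^3 - 3*x^2 + 3*x - 1
which factors as (x - 1)^3. The eigenvalues (with algebraic multiplicities) are λ = 1 with multiplicity 3.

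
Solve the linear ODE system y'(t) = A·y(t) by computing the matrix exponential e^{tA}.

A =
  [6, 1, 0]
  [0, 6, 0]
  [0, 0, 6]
e^{tA} =
  [exp(6*t), t*exp(6*t), 0]
  [0, exp(6*t), 0]
  [0, 0, exp(6*t)]

Strategy: write A = P · J · P⁻¹ where J is a Jordan canonical form, so e^{tA} = P · e^{tJ} · P⁻¹, and e^{tJ} can be computed block-by-block.

A has Jordan form
J =
  [6, 1, 0]
  [0, 6, 0]
  [0, 0, 6]
(up to reordering of blocks).

Per-block formulas:
  For a 2×2 Jordan block J_2(6): exp(t · J_2(6)) = e^(6t)·(I + t·N), where N is the 2×2 nilpotent shift.
  For a 1×1 block at λ = 6: exp(t · [6]) = [e^(6t)].

After assembling e^{tJ} and conjugating by P, we get:

e^{tA} =
  [exp(6*t), t*exp(6*t), 0]
  [0, exp(6*t), 0]
  [0, 0, exp(6*t)]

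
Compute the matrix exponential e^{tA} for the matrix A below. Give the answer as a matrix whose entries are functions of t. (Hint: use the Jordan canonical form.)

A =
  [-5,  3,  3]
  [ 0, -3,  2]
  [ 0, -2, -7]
e^{tA} =
  [exp(-5*t), 3*t*exp(-5*t), 3*t*exp(-5*t)]
  [0, 2*t*exp(-5*t) + exp(-5*t), 2*t*exp(-5*t)]
  [0, -2*t*exp(-5*t), -2*t*exp(-5*t) + exp(-5*t)]

Strategy: write A = P · J · P⁻¹ where J is a Jordan canonical form, so e^{tA} = P · e^{tJ} · P⁻¹, and e^{tJ} can be computed block-by-block.

A has Jordan form
J =
  [-5,  1,  0]
  [ 0, -5,  0]
  [ 0,  0, -5]
(up to reordering of blocks).

Per-block formulas:
  For a 1×1 block at λ = -5: exp(t · [-5]) = [e^(-5t)].
  For a 2×2 Jordan block J_2(-5): exp(t · J_2(-5)) = e^(-5t)·(I + t·N), where N is the 2×2 nilpotent shift.

After assembling e^{tJ} and conjugating by P, we get:

e^{tA} =
  [exp(-5*t), 3*t*exp(-5*t), 3*t*exp(-5*t)]
  [0, 2*t*exp(-5*t) + exp(-5*t), 2*t*exp(-5*t)]
  [0, -2*t*exp(-5*t), -2*t*exp(-5*t) + exp(-5*t)]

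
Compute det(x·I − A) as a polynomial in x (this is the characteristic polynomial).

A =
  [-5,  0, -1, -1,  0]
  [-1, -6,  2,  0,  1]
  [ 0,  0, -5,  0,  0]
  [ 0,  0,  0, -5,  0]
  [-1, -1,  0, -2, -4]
x^5 + 25*x^4 + 250*x^3 + 1250*x^2 + 3125*x + 3125

Expanding det(x·I − A) (e.g. by cofactor expansion or by noting that A is similar to its Jordan form J, which has the same characteristic polynomial as A) gives
  χ_A(x) = x^5 + 25*x^4 + 250*x^3 + 1250*x^2 + 3125*x + 3125
which factors as (x + 5)^5. The eigenvalues (with algebraic multiplicities) are λ = -5 with multiplicity 5.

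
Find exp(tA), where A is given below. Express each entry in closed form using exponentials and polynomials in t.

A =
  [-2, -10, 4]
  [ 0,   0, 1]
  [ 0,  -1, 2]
e^{tA} =
  [exp(-2*t), 2*t*exp(t) - 4*exp(t) + 4*exp(-2*t), -2*t*exp(t) + 2*exp(t) - 2*exp(-2*t)]
  [0, -t*exp(t) + exp(t), t*exp(t)]
  [0, -t*exp(t), t*exp(t) + exp(t)]

Strategy: write A = P · J · P⁻¹ where J is a Jordan canonical form, so e^{tA} = P · e^{tJ} · P⁻¹, and e^{tJ} can be computed block-by-block.

A has Jordan form
J =
  [-2, 0, 0]
  [ 0, 1, 1]
  [ 0, 0, 1]
(up to reordering of blocks).

Per-block formulas:
  For a 2×2 Jordan block J_2(1): exp(t · J_2(1)) = e^(1t)·(I + t·N), where N is the 2×2 nilpotent shift.
  For a 1×1 block at λ = -2: exp(t · [-2]) = [e^(-2t)].

After assembling e^{tJ} and conjugating by P, we get:

e^{tA} =
  [exp(-2*t), 2*t*exp(t) - 4*exp(t) + 4*exp(-2*t), -2*t*exp(t) + 2*exp(t) - 2*exp(-2*t)]
  [0, -t*exp(t) + exp(t), t*exp(t)]
  [0, -t*exp(t), t*exp(t) + exp(t)]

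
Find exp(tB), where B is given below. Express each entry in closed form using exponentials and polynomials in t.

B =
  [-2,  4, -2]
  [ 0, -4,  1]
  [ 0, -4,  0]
e^{tB} =
  [exp(-2*t), 4*t*exp(-2*t), -2*t*exp(-2*t)]
  [0, -2*t*exp(-2*t) + exp(-2*t), t*exp(-2*t)]
  [0, -4*t*exp(-2*t), 2*t*exp(-2*t) + exp(-2*t)]

Strategy: write B = P · J · P⁻¹ where J is a Jordan canonical form, so e^{tB} = P · e^{tJ} · P⁻¹, and e^{tJ} can be computed block-by-block.

B has Jordan form
J =
  [-2,  1,  0]
  [ 0, -2,  0]
  [ 0,  0, -2]
(up to reordering of blocks).

Per-block formulas:
  For a 1×1 block at λ = -2: exp(t · [-2]) = [e^(-2t)].
  For a 2×2 Jordan block J_2(-2): exp(t · J_2(-2)) = e^(-2t)·(I + t·N), where N is the 2×2 nilpotent shift.

After assembling e^{tJ} and conjugating by P, we get:

e^{tB} =
  [exp(-2*t), 4*t*exp(-2*t), -2*t*exp(-2*t)]
  [0, -2*t*exp(-2*t) + exp(-2*t), t*exp(-2*t)]
  [0, -4*t*exp(-2*t), 2*t*exp(-2*t) + exp(-2*t)]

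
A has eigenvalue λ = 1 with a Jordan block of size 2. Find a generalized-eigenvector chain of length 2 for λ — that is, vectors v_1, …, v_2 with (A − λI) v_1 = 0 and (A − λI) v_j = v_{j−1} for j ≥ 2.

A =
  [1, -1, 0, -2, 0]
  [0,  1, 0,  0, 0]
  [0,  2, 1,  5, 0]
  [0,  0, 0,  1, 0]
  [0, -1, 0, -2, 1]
A Jordan chain for λ = 1 of length 2:
v_1 = (-1, 0, 2, 0, -1)ᵀ
v_2 = (0, 1, 0, 0, 0)ᵀ

Let N = A − (1)·I. We want v_2 with N^2 v_2 = 0 but N^1 v_2 ≠ 0; then v_{j-1} := N · v_j for j = 2, …, 2.

Pick v_2 = (0, 1, 0, 0, 0)ᵀ.
Then v_1 = N · v_2 = (-1, 0, 2, 0, -1)ᵀ.

Sanity check: (A − (1)·I) v_1 = (0, 0, 0, 0, 0)ᵀ = 0. ✓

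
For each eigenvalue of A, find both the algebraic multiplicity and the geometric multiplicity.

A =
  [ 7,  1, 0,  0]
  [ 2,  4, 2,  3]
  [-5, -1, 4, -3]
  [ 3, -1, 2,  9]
λ = 6: alg = 4, geom = 2

Step 1 — factor the characteristic polynomial to read off the algebraic multiplicities:
  χ_A(x) = (x - 6)^4

Step 2 — compute geometric multiplicities via the rank-nullity identity g(λ) = n − rank(A − λI):
  rank(A − (6)·I) = 2, so dim ker(A − (6)·I) = n − 2 = 2

Summary:
  λ = 6: algebraic multiplicity = 4, geometric multiplicity = 2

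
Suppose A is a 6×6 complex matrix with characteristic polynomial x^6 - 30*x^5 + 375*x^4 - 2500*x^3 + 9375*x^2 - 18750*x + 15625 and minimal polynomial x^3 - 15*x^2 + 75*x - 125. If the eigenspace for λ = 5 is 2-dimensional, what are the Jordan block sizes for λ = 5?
Block sizes for λ = 5: [3, 3]

Step 1 — from the characteristic polynomial, algebraic multiplicity of λ = 5 is 6. From dim ker(A − (5)·I) = 2, there are exactly 2 Jordan blocks for λ = 5.
Step 2 — from the minimal polynomial, the factor (x − 5)^3 tells us the largest block for λ = 5 has size 3.
Step 3 — with total size 6, 2 blocks, and largest block 3, the block sizes (in nonincreasing order) are [3, 3].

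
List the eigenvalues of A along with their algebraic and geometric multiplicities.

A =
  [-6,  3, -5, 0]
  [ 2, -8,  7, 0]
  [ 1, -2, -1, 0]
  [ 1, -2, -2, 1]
λ = -5: alg = 3, geom = 1; λ = 1: alg = 1, geom = 1

Step 1 — factor the characteristic polynomial to read off the algebraic multiplicities:
  χ_A(x) = (x - 1)*(x + 5)^3

Step 2 — compute geometric multiplicities via the rank-nullity identity g(λ) = n − rank(A − λI):
  rank(A − (-5)·I) = 3, so dim ker(A − (-5)·I) = n − 3 = 1
  rank(A − (1)·I) = 3, so dim ker(A − (1)·I) = n − 3 = 1

Summary:
  λ = -5: algebraic multiplicity = 3, geometric multiplicity = 1
  λ = 1: algebraic multiplicity = 1, geometric multiplicity = 1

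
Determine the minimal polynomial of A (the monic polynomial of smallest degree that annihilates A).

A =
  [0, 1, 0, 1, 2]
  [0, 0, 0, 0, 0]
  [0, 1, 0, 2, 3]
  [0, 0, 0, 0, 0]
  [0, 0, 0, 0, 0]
x^2

The characteristic polynomial is χ_A(x) = x^5, so the eigenvalues are known. The minimal polynomial is
  m_A(x) = Π_λ (x − λ)^{k_λ}
where k_λ is the size of the *largest* Jordan block for λ (equivalently, the smallest k with (A − λI)^k v = 0 for every generalised eigenvector v of λ).

  λ = 0: largest Jordan block has size 2, contributing (x − 0)^2

So m_A(x) = x^2 = x^2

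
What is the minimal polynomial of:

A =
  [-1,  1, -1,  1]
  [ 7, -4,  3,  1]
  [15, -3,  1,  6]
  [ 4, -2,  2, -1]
x^4 + 5*x^3 + 6*x^2 - 4*x - 8

The characteristic polynomial is χ_A(x) = (x - 1)*(x + 2)^3, so the eigenvalues are known. The minimal polynomial is
  m_A(x) = Π_λ (x − λ)^{k_λ}
where k_λ is the size of the *largest* Jordan block for λ (equivalently, the smallest k with (A − λI)^k v = 0 for every generalised eigenvector v of λ).

  λ = -2: largest Jordan block has size 3, contributing (x + 2)^3
  λ = 1: largest Jordan block has size 1, contributing (x − 1)

So m_A(x) = (x - 1)*(x + 2)^3 = x^4 + 5*x^3 + 6*x^2 - 4*x - 8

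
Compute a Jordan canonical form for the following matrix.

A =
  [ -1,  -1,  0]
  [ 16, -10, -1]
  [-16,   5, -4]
J_3(-5)

The characteristic polynomial is
  det(x·I − A) = x^3 + 15*x^2 + 75*x + 125 = (x + 5)^3

Eigenvalues and multiplicities (the geometric multiplicity of λ is n − rank(A − λI), which equals the number of Jordan blocks for λ):
  λ = -5: algebraic multiplicity = 3, geometric multiplicity = 1

Determining the block sizes for each eigenvalue:
  λ = -5: one block (gm = 1), so the single block has size am = 3 → block sizes [3]

Assembling the blocks gives a Jordan form
J =
  [-5,  1,  0]
  [ 0, -5,  1]
  [ 0,  0, -5]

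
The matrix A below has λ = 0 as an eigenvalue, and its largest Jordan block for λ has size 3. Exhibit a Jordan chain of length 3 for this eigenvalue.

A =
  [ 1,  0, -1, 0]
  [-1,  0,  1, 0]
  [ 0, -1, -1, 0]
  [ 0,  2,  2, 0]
A Jordan chain for λ = 0 of length 3:
v_1 = (1, -1, 1, -2)ᵀ
v_2 = (1, -1, 0, 0)ᵀ
v_3 = (1, 0, 0, 0)ᵀ

Let N = A − (0)·I. We want v_3 with N^3 v_3 = 0 but N^2 v_3 ≠ 0; then v_{j-1} := N · v_j for j = 3, …, 2.

Pick v_3 = (1, 0, 0, 0)ᵀ.
Then v_2 = N · v_3 = (1, -1, 0, 0)ᵀ.
Then v_1 = N · v_2 = (1, -1, 1, -2)ᵀ.

Sanity check: (A − (0)·I) v_1 = (0, 0, 0, 0)ᵀ = 0. ✓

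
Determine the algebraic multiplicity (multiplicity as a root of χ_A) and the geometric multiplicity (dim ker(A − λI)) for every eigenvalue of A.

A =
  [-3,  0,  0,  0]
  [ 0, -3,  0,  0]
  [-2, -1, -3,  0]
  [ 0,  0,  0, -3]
λ = -3: alg = 4, geom = 3

Step 1 — factor the characteristic polynomial to read off the algebraic multiplicities:
  χ_A(x) = (x + 3)^4

Step 2 — compute geometric multiplicities via the rank-nullity identity g(λ) = n − rank(A − λI):
  rank(A − (-3)·I) = 1, so dim ker(A − (-3)·I) = n − 1 = 3

Summary:
  λ = -3: algebraic multiplicity = 4, geometric multiplicity = 3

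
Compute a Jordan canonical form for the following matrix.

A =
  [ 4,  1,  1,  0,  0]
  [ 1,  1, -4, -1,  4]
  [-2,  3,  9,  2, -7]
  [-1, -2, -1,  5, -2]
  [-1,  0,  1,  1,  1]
J_3(4) ⊕ J_2(4)

The characteristic polynomial is
  det(x·I − A) = x^5 - 20*x^4 + 160*x^3 - 640*x^2 + 1280*x - 1024 = (x - 4)^5

Eigenvalues and multiplicities (the geometric multiplicity of λ is n − rank(A − λI), which equals the number of Jordan blocks for λ):
  λ = 4: algebraic multiplicity = 5, geometric multiplicity = 2

Determining the block sizes for each eigenvalue:
  λ = 4: with am = 5 and gm = 2, the partition is not yet determined (e.g. several partitions of 5 into 2 parts exist). Let N = A − (4)·I. Computing rank(N^1) = 3, rank(N^2) = 1, rank(N^3) = 0; the number of blocks of size ≥ j is rank(N^{j−1}) − rank(N^j), giving [2, 2, 1]. So we have 1 block(s) of size 3, 1 block(s) of size 2 → block sizes [3, 2]

Assembling the blocks gives a Jordan form
J =
  [4, 1, 0, 0, 0]
  [0, 4, 1, 0, 0]
  [0, 0, 4, 0, 0]
  [0, 0, 0, 4, 1]
  [0, 0, 0, 0, 4]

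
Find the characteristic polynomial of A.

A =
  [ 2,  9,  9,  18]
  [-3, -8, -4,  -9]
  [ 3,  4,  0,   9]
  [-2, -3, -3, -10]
x^4 + 16*x^3 + 96*x^2 + 256*x + 256

Expanding det(x·I − A) (e.g. by cofactor expansion or by noting that A is similar to its Jordan form J, which has the same characteristic polynomial as A) gives
  χ_A(x) = x^4 + 16*x^3 + 96*x^2 + 256*x + 256
which factors as (x + 4)^4. The eigenvalues (with algebraic multiplicities) are λ = -4 with multiplicity 4.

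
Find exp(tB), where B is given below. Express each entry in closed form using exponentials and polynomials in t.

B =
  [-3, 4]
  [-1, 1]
e^{tB} =
  [-2*t*exp(-t) + exp(-t), 4*t*exp(-t)]
  [-t*exp(-t), 2*t*exp(-t) + exp(-t)]

Strategy: write B = P · J · P⁻¹ where J is a Jordan canonical form, so e^{tB} = P · e^{tJ} · P⁻¹, and e^{tJ} can be computed block-by-block.

B has Jordan form
J =
  [-1,  1]
  [ 0, -1]
(up to reordering of blocks).

Per-block formulas:
  For a 2×2 Jordan block J_2(-1): exp(t · J_2(-1)) = e^(-1t)·(I + t·N), where N is the 2×2 nilpotent shift.

After assembling e^{tJ} and conjugating by P, we get:

e^{tB} =
  [-2*t*exp(-t) + exp(-t), 4*t*exp(-t)]
  [-t*exp(-t), 2*t*exp(-t) + exp(-t)]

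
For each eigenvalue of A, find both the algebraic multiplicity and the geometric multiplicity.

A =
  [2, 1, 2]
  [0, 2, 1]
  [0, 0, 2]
λ = 2: alg = 3, geom = 1

Step 1 — factor the characteristic polynomial to read off the algebraic multiplicities:
  χ_A(x) = (x - 2)^3

Step 2 — compute geometric multiplicities via the rank-nullity identity g(λ) = n − rank(A − λI):
  rank(A − (2)·I) = 2, so dim ker(A − (2)·I) = n − 2 = 1

Summary:
  λ = 2: algebraic multiplicity = 3, geometric multiplicity = 1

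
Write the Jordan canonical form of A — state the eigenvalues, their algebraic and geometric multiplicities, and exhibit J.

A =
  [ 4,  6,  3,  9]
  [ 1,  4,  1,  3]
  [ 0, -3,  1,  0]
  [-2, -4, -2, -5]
J_3(1) ⊕ J_1(1)

The characteristic polynomial is
  det(x·I − A) = x^4 - 4*x^3 + 6*x^2 - 4*x + 1 = (x - 1)^4

Eigenvalues and multiplicities (the geometric multiplicity of λ is n − rank(A − λI), which equals the number of Jordan blocks for λ):
  λ = 1: algebraic multiplicity = 4, geometric multiplicity = 2

Determining the block sizes for each eigenvalue:
  λ = 1: with am = 4 and gm = 2, the partition is not yet determined (e.g. several partitions of 4 into 2 parts exist). Let N = A − (1)·I. Computing rank(N^1) = 2, rank(N^2) = 1, rank(N^3) = 0; the number of blocks of size ≥ j is rank(N^{j−1}) − rank(N^j), giving [2, 1, 1]. So we have 1 block(s) of size 3, 1 block(s) of size 1 → block sizes [3, 1]

Assembling the blocks gives a Jordan form
J =
  [1, 1, 0, 0]
  [0, 1, 1, 0]
  [0, 0, 1, 0]
  [0, 0, 0, 1]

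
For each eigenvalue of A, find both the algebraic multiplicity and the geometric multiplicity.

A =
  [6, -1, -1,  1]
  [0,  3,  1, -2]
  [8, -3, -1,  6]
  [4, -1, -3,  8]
λ = 4: alg = 4, geom = 2

Step 1 — factor the characteristic polynomial to read off the algebraic multiplicities:
  χ_A(x) = (x - 4)^4

Step 2 — compute geometric multiplicities via the rank-nullity identity g(λ) = n − rank(A − λI):
  rank(A − (4)·I) = 2, so dim ker(A − (4)·I) = n − 2 = 2

Summary:
  λ = 4: algebraic multiplicity = 4, geometric multiplicity = 2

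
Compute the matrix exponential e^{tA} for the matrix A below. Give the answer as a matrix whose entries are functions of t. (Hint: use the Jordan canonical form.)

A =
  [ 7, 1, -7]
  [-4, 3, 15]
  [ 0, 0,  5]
e^{tA} =
  [2*t*exp(5*t) + exp(5*t), t*exp(5*t), t^2*exp(5*t)/2 - 7*t*exp(5*t)]
  [-4*t*exp(5*t), -2*t*exp(5*t) + exp(5*t), -t^2*exp(5*t) + 15*t*exp(5*t)]
  [0, 0, exp(5*t)]

Strategy: write A = P · J · P⁻¹ where J is a Jordan canonical form, so e^{tA} = P · e^{tJ} · P⁻¹, and e^{tJ} can be computed block-by-block.

A has Jordan form
J =
  [5, 1, 0]
  [0, 5, 1]
  [0, 0, 5]
(up to reordering of blocks).

Per-block formulas:
  For a 3×3 Jordan block J_3(5): exp(t · J_3(5)) = e^(5t)·(I + t·N + (t^2/2)·N^2), where N is the 3×3 nilpotent shift.

After assembling e^{tJ} and conjugating by P, we get:

e^{tA} =
  [2*t*exp(5*t) + exp(5*t), t*exp(5*t), t^2*exp(5*t)/2 - 7*t*exp(5*t)]
  [-4*t*exp(5*t), -2*t*exp(5*t) + exp(5*t), -t^2*exp(5*t) + 15*t*exp(5*t)]
  [0, 0, exp(5*t)]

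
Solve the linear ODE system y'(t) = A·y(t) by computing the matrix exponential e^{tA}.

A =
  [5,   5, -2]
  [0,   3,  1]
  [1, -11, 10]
e^{tA} =
  [-t^2*exp(6*t)/2 - t*exp(6*t) + exp(6*t), t^2*exp(6*t) + 5*t*exp(6*t), -t^2*exp(6*t)/2 - 2*t*exp(6*t)]
  [t^2*exp(6*t)/2, -t^2*exp(6*t) - 3*t*exp(6*t) + exp(6*t), t^2*exp(6*t)/2 + t*exp(6*t)]
  [3*t^2*exp(6*t)/2 + t*exp(6*t), -3*t^2*exp(6*t) - 11*t*exp(6*t), 3*t^2*exp(6*t)/2 + 4*t*exp(6*t) + exp(6*t)]

Strategy: write A = P · J · P⁻¹ where J is a Jordan canonical form, so e^{tA} = P · e^{tJ} · P⁻¹, and e^{tJ} can be computed block-by-block.

A has Jordan form
J =
  [6, 1, 0]
  [0, 6, 1]
  [0, 0, 6]
(up to reordering of blocks).

Per-block formulas:
  For a 3×3 Jordan block J_3(6): exp(t · J_3(6)) = e^(6t)·(I + t·N + (t^2/2)·N^2), where N is the 3×3 nilpotent shift.

After assembling e^{tJ} and conjugating by P, we get:

e^{tA} =
  [-t^2*exp(6*t)/2 - t*exp(6*t) + exp(6*t), t^2*exp(6*t) + 5*t*exp(6*t), -t^2*exp(6*t)/2 - 2*t*exp(6*t)]
  [t^2*exp(6*t)/2, -t^2*exp(6*t) - 3*t*exp(6*t) + exp(6*t), t^2*exp(6*t)/2 + t*exp(6*t)]
  [3*t^2*exp(6*t)/2 + t*exp(6*t), -3*t^2*exp(6*t) - 11*t*exp(6*t), 3*t^2*exp(6*t)/2 + 4*t*exp(6*t) + exp(6*t)]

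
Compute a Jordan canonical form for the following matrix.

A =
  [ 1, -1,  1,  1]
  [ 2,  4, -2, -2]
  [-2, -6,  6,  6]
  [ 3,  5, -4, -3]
J_3(2) ⊕ J_1(2)

The characteristic polynomial is
  det(x·I − A) = x^4 - 8*x^3 + 24*x^2 - 32*x + 16 = (x - 2)^4

Eigenvalues and multiplicities (the geometric multiplicity of λ is n − rank(A − λI), which equals the number of Jordan blocks for λ):
  λ = 2: algebraic multiplicity = 4, geometric multiplicity = 2

Determining the block sizes for each eigenvalue:
  λ = 2: with am = 4 and gm = 2, the partition is not yet determined (e.g. several partitions of 4 into 2 parts exist). Let N = A − (2)·I. Computing rank(N^1) = 2, rank(N^2) = 1, rank(N^3) = 0; the number of blocks of size ≥ j is rank(N^{j−1}) − rank(N^j), giving [2, 1, 1]. So we have 1 block(s) of size 3, 1 block(s) of size 1 → block sizes [3, 1]

Assembling the blocks gives a Jordan form
J =
  [2, 1, 0, 0]
  [0, 2, 1, 0]
  [0, 0, 2, 0]
  [0, 0, 0, 2]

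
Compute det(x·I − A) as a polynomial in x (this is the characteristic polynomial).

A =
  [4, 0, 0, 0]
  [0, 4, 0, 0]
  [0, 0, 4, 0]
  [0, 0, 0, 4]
x^4 - 16*x^3 + 96*x^2 - 256*x + 256

Expanding det(x·I − A) (e.g. by cofactor expansion or by noting that A is similar to its Jordan form J, which has the same characteristic polynomial as A) gives
  χ_A(x) = x^4 - 16*x^3 + 96*x^2 - 256*x + 256
which factors as (x - 4)^4. The eigenvalues (with algebraic multiplicities) are λ = 4 with multiplicity 4.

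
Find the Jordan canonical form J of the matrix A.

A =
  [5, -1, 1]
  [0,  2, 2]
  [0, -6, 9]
J_2(5) ⊕ J_1(6)

The characteristic polynomial is
  det(x·I − A) = x^3 - 16*x^2 + 85*x - 150 = (x - 6)*(x - 5)^2

Eigenvalues and multiplicities (the geometric multiplicity of λ is n − rank(A − λI), which equals the number of Jordan blocks for λ):
  λ = 5: algebraic multiplicity = 2, geometric multiplicity = 1
  λ = 6: algebraic multiplicity = 1, geometric multiplicity = 1

Determining the block sizes for each eigenvalue:
  λ = 5: one block (gm = 1), so the single block has size am = 2 → block sizes [2]
  λ = 6: one block (gm = 1), so the single block has size am = 1 → block sizes [1]

Assembling the blocks gives a Jordan form
J =
  [5, 1, 0]
  [0, 5, 0]
  [0, 0, 6]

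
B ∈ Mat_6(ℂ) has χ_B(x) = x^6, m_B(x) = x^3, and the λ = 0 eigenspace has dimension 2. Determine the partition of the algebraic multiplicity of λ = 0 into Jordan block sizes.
Block sizes for λ = 0: [3, 3]

Step 1 — from the characteristic polynomial, algebraic multiplicity of λ = 0 is 6. From dim ker(B − (0)·I) = 2, there are exactly 2 Jordan blocks for λ = 0.
Step 2 — from the minimal polynomial, the factor (x − 0)^3 tells us the largest block for λ = 0 has size 3.
Step 3 — with total size 6, 2 blocks, and largest block 3, the block sizes (in nonincreasing order) are [3, 3].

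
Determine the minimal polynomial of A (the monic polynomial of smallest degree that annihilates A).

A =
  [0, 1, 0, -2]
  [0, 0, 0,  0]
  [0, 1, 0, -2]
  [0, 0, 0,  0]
x^2

The characteristic polynomial is χ_A(x) = x^4, so the eigenvalues are known. The minimal polynomial is
  m_A(x) = Π_λ (x − λ)^{k_λ}
where k_λ is the size of the *largest* Jordan block for λ (equivalently, the smallest k with (A − λI)^k v = 0 for every generalised eigenvector v of λ).

  λ = 0: largest Jordan block has size 2, contributing (x − 0)^2

So m_A(x) = x^2 = x^2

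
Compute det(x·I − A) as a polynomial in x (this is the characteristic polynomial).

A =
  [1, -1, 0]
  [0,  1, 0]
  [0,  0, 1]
x^3 - 3*x^2 + 3*x - 1

Expanding det(x·I − A) (e.g. by cofactor expansion or by noting that A is similar to its Jordan form J, which has the same characteristic polynomial as A) gives
  χ_A(x) = x^3 - 3*x^2 + 3*x - 1
which factors as (x - 1)^3. The eigenvalues (with algebraic multiplicities) are λ = 1 with multiplicity 3.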